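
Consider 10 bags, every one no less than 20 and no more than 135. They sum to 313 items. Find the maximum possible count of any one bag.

To make one bag as large as possible, make the other 9 as small as possible.
The other 9 contribute at least 9 × 20 = 180, leaving at most 313 − 180 = 133.
Since 133 ≤ 135, this is achievable: one at 133 and 9 at 20.

133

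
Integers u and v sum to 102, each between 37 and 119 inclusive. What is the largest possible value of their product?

For a fixed sum, the product uv is largest when u and v are as close as possible.
Taking u = 51 and v = 51 (both in [37, 119]) gives uv = 2601.

2601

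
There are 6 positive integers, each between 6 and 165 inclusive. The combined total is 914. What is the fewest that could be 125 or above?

5

Each value short of 125 is at most 124, costing at least 165 − 124 = 41 against the maximum total of 990.
We can afford to lose at most 990 − 914 = 76, so at most ⌊76/41⌋ = 1 fall short, and at least 5 are ≥ 125.
Exactly 5 works: 5 values at 165 and 1 at 124 total 949; lower one of the high values by 35 (still ≥ 125) to hit 914.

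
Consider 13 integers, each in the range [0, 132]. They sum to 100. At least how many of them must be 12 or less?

Each value above 12 is at least 13, contributing at least 13 − 0 = 13 above the floor 0.
The sum exceeds the floor total 0 by 100, so at most ⌊100/13⌋ = 7 exceed 12, and at least 6 are ≤ 12.
Exactly 6 works: 6 values at 0 and 7 at 13 total 91; raise one of the low values by 9 (still ≤ 12) to hit 100.

6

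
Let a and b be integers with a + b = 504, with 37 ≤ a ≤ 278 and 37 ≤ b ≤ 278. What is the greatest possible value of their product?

With a + b fixed, ab peaks when the two are closest together.
Taking a = 252 and b = 252 (both in [37, 278]) gives ab = 63504.

63504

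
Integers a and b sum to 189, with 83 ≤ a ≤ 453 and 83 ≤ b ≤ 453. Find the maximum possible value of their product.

ab = a(189 − a) is maximized when a is as near 189/2 as the bounds allow.
Taking a = 94 and b = 95 (both in [83, 453]) gives ab = 8930.

8930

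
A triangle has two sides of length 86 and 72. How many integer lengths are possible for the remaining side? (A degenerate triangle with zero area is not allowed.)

143

The triangle inequality gives |86 − 72| < c < 86 + 72, i.e. 14 < c < 158.
So c can be any integer from 15 to 157: 143 values.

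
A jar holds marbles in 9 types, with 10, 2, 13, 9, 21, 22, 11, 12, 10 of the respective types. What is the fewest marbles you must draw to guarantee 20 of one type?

In the worst case you take as many as possible of each type without reaching 20: 10 + 2 + 13 + 9 + 19 + 19 + 11 + 12 + 10 = 105.
The next one must give 20 of some type, so 105 + 1 = 106.

106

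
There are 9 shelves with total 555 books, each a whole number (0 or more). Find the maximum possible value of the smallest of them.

The 9 values sum to 555, so their minimum is at most ⌊555/9⌋ = 61.
Equality holds with 3 values of 61 and 6 values of 62.

61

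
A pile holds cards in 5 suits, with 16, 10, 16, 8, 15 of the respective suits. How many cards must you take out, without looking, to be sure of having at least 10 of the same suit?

45

In the worst case you take as many as possible of each suit without reaching 10: 9 + 9 + 9 + 8 + 9 = 44.
The next one must give 10 of some suit, so 44 + 1 = 45.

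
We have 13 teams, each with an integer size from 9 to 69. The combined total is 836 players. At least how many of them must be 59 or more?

Each value short of 59 is at most 58, costing at least 69 − 58 = 11 against the maximum total of 897.
We can afford to lose at most 897 − 836 = 61, so at most ⌊61/11⌋ = 5 fall short, and at least 8 are ≥ 59.
Exactly 8 works: 8 values at 69 and 5 at 58 total 842; lower one of the high values by 6 (still ≥ 59) to hit 836.

8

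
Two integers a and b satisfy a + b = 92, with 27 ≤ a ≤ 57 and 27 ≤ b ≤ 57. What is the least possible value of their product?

1995

ab = a(92 − a) is concave in a, so over [35, 57] it is minimized at an endpoint.
At the endpoint a = 35, b = 92 − 35 = 57, so ab = 35 × 57 = 1995.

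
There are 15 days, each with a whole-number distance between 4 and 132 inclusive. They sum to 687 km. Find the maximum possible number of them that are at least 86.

Suppose k of them are at least 86. Those contribute at least 86 each and the other 15 − k at least 4 each.
So the total is at least 86k + 4(15 − k) = 60 + 82k. This must be ≤ 687, giving k ≤ 7.
k = 7 is achieved by 7 values at 86 and 8 at 4, total 634; add 53 to one value (staying below 86) to reach 687.

7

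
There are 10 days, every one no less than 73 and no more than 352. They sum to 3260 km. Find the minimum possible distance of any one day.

To make one day as small as possible, make the other 9 as large as possible.
The other 9 contribute at most 9 × 352 = 3168, leaving at least 3260 − 3168 = 92.
Since 92 ≥ 73, this is achievable: one at 92 and 9 at 352.

92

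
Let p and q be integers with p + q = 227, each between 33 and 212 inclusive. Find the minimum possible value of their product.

Since p + q is fixed, pushing one of them to its bound minimizes the product.
At the endpoint p = 33, q = 227 − 33 = 194, so pq = 33 × 194 = 6402.

6402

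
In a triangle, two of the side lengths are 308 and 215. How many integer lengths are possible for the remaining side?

429

The triangle inequality gives |308 − 215| < c < 308 + 215, i.e. 93 < c < 523.
So c can be any integer from 94 to 522: 429 values.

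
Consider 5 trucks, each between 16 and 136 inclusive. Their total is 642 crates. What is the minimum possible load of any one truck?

To make one truck as small as possible, make the other 4 as large as possible.
The other 4 contribute at most 4 × 136 = 544, leaving at least 642 − 544 = 98.
Since 98 ≥ 16, this is achievable: one at 98 and 4 at 136.

98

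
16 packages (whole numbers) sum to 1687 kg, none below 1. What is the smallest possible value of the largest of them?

If every one of the 16 were at most 105, the total would be at most 16 × 105 = 1680 < 1687.
Achievable: 7 of them at 106 and 9 at 105 total 1687.

106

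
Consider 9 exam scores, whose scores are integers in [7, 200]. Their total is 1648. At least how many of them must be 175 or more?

If only k of them are at least 175, the other 9 − k are at most 174, so the total is at most k·200 + (9 − k)·174.
This must reach 1648, so k·200 + (9 − k)·174 ≥ 1648, giving k ≥ 4.
Exactly 4 works: 4 values at 200 and 5 at 174 total 1670; lower one of the high values by 22 (still ≥ 175) to hit 1648.

4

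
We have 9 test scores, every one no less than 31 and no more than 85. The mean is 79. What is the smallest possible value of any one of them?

To make one score as small as possible, make the other 8 as large as possible.
The total is 9 × 79 = 711.
The other 8 contribute at most 8 × 85 = 680, leaving at least 711 − 680 = 31.
Since 31 ≥ 31, this is achievable: one at 31 and 8 at 85.

31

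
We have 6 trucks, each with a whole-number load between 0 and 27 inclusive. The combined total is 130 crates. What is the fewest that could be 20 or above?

Each value short of 20 is at most 19, costing at least 27 − 19 = 8 against the maximum total of 162.
We can afford to lose at most 162 − 130 = 32, so at most ⌊32/8⌋ = 4 fall short, and at least 2 are ≥ 20.
Exactly 2 works: 2 values at 27 and 4 at 19 total 130.

2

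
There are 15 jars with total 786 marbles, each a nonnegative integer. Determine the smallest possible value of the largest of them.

53

The 15 values sum to 786, so their maximum is at least ⌈786/15⌉ = 53.
Taking 9 copies of 52 and 6 copies of 53 gives exactly 786, so 53 is attained.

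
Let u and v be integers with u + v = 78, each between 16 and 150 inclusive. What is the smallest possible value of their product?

Since u + v is fixed, pushing one of them to its bound minimizes the product.
At the endpoint u = 16, v = 78 − 16 = 62, so uv = 16 × 62 = 992.

992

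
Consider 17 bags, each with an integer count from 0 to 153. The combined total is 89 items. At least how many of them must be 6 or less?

5

Each value above 6 is at least 7, contributing at least 7 − 0 = 7 above the floor 0.
The sum exceeds the floor total 0 by 89, so at most ⌊89/7⌋ = 12 exceed 6, and at least 5 are ≤ 6.
Exactly 5 works: 5 values at 0 and 12 at 7 total 84; raise one of the low values by 5 (still ≤ 6) to hit 89.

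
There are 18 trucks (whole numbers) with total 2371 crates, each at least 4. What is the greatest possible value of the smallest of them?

131

The average is 2371/18 < 132, so some value is ≤ 131.
Achievable: 5 of them at 131 and 13 at 132 total 2371.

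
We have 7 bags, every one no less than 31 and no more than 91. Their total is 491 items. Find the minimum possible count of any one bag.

31

Minimizing one value means maximizing the remaining 6.
The other 6 can take up 6 × 91 = 546 ≥ 491 − 31, so one bag can sit at its floor of 31.
Achievable: one at 31 and the other 6 totalling 460, which fits since 6 × 31 ≤ 460 ≤ 6 × 91.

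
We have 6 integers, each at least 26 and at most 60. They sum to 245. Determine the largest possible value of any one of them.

60

To make one integer as large as possible, make the other 5 as small as possible.
The other 5 contribute at least 5 × 26 = 130, leaving at most 245 − 130 = 115.
But each integer is capped at 60, so the maximum is 60.
Achievable: one at 60 and the other 5 totalling 185, which fits since 5 × 26 ≤ 185 ≤ 5 × 60.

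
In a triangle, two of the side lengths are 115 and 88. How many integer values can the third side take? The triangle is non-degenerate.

The triangle inequality gives |115 − 88| < c < 115 + 88, i.e. 27 < c < 203.
So c can be any integer from 28 to 202: 175 values.

175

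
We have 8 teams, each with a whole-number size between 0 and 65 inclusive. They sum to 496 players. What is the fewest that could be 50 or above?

Suppose at most 8 − j of them reach 50; then j values are ≤ 49 and the rest ≤ 65.
The total is then ≤ 49·j + 65·(8 − j) = 520 − 16j. For this to be ≥ 496 we need j ≤ 1, so at least 8 − 1 = 7 must reach 50.
Exactly 7 works: 7 values at 65 and 1 at 49 total 504; lower one of the high values by 8 (still ≥ 50) to hit 496.

7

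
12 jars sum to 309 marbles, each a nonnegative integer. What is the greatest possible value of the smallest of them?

25

If every one of the 12 were at least 26, the total would be at least 12 × 26 = 312 > 309.
Achievable: 3 of them at 25 and 9 at 26 total 309.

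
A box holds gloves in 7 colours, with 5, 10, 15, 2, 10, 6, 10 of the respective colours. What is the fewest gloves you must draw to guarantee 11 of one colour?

In the worst case you take as many as possible of each colour without reaching 11: 5 + 10 + 10 + 2 + 10 + 6 + 10 = 53.
The next one must give 11 of some colour, so 53 + 1 = 54.

54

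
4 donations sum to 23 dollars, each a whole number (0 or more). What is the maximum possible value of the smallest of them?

5

The 4 values sum to 23, so their minimum is at most ⌊23/4⌋ = 5.
Taking 1 copy of 5 and 3 copies of 6 gives exactly 23, so 5 is attained.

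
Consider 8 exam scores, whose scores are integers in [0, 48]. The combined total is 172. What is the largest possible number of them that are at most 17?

Suppose k of them are at most 17. Those contribute at most 17 each and the rest at most 48 each.
So the total is at most 17k + 48(8 − k) = 384 − 31k. This must still be ≥ 172, so k ≤ 6.
k = 6 is achieved by 6 values at 17 and 2 at 48, total 198; lower one of the 48's by 26 (still > 17) to reach 172.

6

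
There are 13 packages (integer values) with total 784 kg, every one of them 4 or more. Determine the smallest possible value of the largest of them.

61

The average is 784/13 > 60, so not all 13 can be 60 or less; the largest is ≥ 61.
Taking 9 copies of 60 and 4 copies of 61 gives exactly 784, so 61 is attained.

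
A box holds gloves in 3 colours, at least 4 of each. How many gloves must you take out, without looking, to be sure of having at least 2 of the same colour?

4

In the worst case you draw 1 of each of the 3 colours: 3 × 1 = 3.
One more forces 2 of some colour, so 3 + 1 = 4.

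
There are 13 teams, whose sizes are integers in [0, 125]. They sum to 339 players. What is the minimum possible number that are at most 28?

2

Let j be the number exceeding 28. Then the total is ≥ 29·j + 0·(13 − j) = 0 + 29j.
So 29j ≤ 339 and j ≤ 11; hence at least 13 − 11 = 2 are ≤ 28.
Exactly 2 works: 2 values at 0 and 11 at 29 total 319; raise one of the low values by 20 (still ≤ 28) to hit 339.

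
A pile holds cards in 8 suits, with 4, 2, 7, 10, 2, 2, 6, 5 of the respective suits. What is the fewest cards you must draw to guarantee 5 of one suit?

27

In the worst case you take as many as possible of each suit without reaching 5: 4 + 2 + 4 + 4 + 2 + 2 + 4 + 4 = 26.
The next one must give 5 of some suit, so 26 + 1 = 27.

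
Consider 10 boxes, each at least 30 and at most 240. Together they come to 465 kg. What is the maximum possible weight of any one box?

195

Maximizing one value means minimizing the remaining 9.
The other 9 contribute at least 9 × 30 = 270, leaving at most 465 − 270 = 195.
Since 195 ≤ 240, this is achievable: one at 195 and 9 at 30.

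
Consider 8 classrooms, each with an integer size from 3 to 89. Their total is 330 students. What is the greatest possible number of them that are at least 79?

If k of the values are ≥ 79, the total is ≥ 79k + 3(8 − k).
Setting 79k + 3(8 − k) ≤ 330 gives 76k ≤ 306, so k ≤ 4.
k = 4 is achieved by 4 values at 79 and 4 at 3, total 328; add 2 to one value (staying below 79) to reach 330.

4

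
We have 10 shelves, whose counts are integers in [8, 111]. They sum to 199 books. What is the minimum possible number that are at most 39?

7

Let j be the number exceeding 39. Then the total is ≥ 40·j + 8·(10 − j) = 80 + 32j.
So 32j ≤ 119 and j ≤ 3; hence at least 10 − 3 = 7 are ≤ 39.
Exactly 7 works: 7 values at 8 and 3 at 40 total 176; raise one of the low values by 23 (still ≤ 39) to hit 199.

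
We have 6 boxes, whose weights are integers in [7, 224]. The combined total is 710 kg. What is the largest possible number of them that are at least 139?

5

Suppose k of them are at least 139. Those contribute at least 139 each and the other 6 − k at least 7 each.
So the total is at least 139k + 7(6 − k) = 42 + 132k. This must be ≤ 710, giving k ≤ 5.
k = 5 is achieved by 5 values at 139 and 1 at 7, total 702; add 8 to one value (staying below 139) to reach 710.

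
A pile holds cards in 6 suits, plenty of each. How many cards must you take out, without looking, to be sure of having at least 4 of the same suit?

In the worst case you draw 3 of each of the 6 suits: 6 × 3 = 18.
One more forces 4 of some suit, so 18 + 1 = 19.

19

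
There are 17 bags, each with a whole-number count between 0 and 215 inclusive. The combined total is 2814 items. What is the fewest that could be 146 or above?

5

Each value short of 146 is at most 145, costing at least 215 − 145 = 70 against the maximum total of 3655.
We can afford to lose at most 3655 − 2814 = 841, so at most ⌊841/70⌋ = 12 fall short, and at least 5 are ≥ 146.
Exactly 5 works: 5 values at 215 and 12 at 145 total 2815; lower one of the high values by 1 (still ≥ 146) to hit 2814.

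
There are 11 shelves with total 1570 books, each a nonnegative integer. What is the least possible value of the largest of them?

143

Some value must be at least ⌈1570/11⌉ = 143, since 11 × 142 = 1562 < 1570.
Achievable: 8 of them at 143 and 3 at 142 total 1570.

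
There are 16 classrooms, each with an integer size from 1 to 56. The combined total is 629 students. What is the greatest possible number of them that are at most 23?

Suppose k of them are at most 23. Those contribute at most 23 each and the rest at most 56 each.
So the total is at most 23k + 56(16 − k) = 896 − 33k. This must still be ≥ 629, so k ≤ 8.
k = 8 is achieved by 8 values at 23 and 8 at 56, total 632; lower one of the 56's by 3 (still > 23) to reach 629.

8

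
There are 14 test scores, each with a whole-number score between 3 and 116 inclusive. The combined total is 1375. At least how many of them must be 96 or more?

3

Suppose at most 14 − j of them reach 96; then j values are ≤ 95 and the rest ≤ 116.
The total is then ≤ 95·j + 116·(14 − j) = 1624 − 21j. For this to be ≥ 1375 we need j ≤ 11, so at least 14 − 11 = 3 must reach 96.
Exactly 3 works: 3 values at 116 and 11 at 95 total 1393; lower one of the high values by 18 (still ≥ 96) to hit 1375.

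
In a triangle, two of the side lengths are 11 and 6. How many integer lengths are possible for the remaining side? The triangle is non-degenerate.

11

The triangle inequality gives |11 − 6| < c < 11 + 6, i.e. 5 < c < 17.
So c can be any integer from 6 to 16: 11 values.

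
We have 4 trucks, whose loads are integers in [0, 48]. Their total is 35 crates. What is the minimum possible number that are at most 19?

3

Let j be the number exceeding 19. Then the total is ≥ 20·j + 0·(4 − j) = 0 + 20j.
So 20j ≤ 35 and j ≤ 1; hence at least 4 − 1 = 3 are ≤ 19.
Exactly 3 works: 3 values at 0 and 1 at 20 total 20; raise one of the low values by 15 (still ≤ 19) to hit 35.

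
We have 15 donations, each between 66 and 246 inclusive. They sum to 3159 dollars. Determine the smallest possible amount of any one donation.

66

Minimizing one value means maximizing the remaining 14.
The other 14 can take up 14 × 246 = 3444 ≥ 3159 − 66, so one donation can sit at its floor of 66.
Achievable: one at 66 and the other 14 totalling 3093, which fits since 14 × 66 ≤ 3093 ≤ 14 × 246.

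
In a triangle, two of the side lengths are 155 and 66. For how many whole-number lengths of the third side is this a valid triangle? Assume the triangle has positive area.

131

The triangle inequality gives |155 − 66| < c < 155 + 66, i.e. 89 < c < 221.
So c can be any integer from 90 to 220: 131 values.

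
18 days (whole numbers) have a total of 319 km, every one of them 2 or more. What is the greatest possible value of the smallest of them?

17

The average is 319/18 < 18, so some value is ≤ 17.
Achievable: 5 of them at 17 and 13 at 18 total 319.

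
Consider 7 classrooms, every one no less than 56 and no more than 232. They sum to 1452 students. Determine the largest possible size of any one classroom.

232

Maximizing one value means minimizing the remaining 6.
The other 6 contribute at least 6 × 56 = 336, leaving at most 1452 − 336 = 1116.
But each classroom is capped at 232, so the maximum is 232.
Achievable: one at 232 and the other 6 totalling 1220, which fits since 6 × 56 ≤ 1220 ≤ 6 × 232.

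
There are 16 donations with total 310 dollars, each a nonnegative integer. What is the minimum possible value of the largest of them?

If every one of the 16 were at most 19, the total would be at most 16 × 19 = 304 < 310.
Achievable: 6 of them at 20 and 10 at 19 total 310.

20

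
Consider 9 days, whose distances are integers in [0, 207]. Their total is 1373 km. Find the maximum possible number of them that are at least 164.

Suppose k of them are at least 164. Those contribute at least 164 each and the other 9 − k at least 0 each.
So the total is at least 164k + 0(9 − k) = 0 + 164k. This must be ≤ 1373, giving k ≤ 8.
k = 8 is achieved by 8 values at 164 and 1 at 0, total 1312; add 61 to one value (staying below 164) to reach 1373.

8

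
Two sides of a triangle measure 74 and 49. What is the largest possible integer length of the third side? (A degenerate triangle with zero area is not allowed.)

The third side must be less than 74 + 49 = 123.
The largest integer below 123 is 122.

122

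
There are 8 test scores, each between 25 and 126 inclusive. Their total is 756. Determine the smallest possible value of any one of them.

25

To make one score as small as possible, make the other 7 as large as possible.
The other 7 can take up 7 × 126 = 882 ≥ 756 − 25, so one score can sit at its floor of 25.
Achievable: one at 25 and the other 7 totalling 731, which fits since 7 × 25 ≤ 731 ≤ 7 × 126.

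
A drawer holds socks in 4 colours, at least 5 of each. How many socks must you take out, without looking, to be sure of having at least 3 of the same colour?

9

In the worst case you draw 2 of each of the 4 colours: 4 × 2 = 8.
One more forces 3 of some colour, so 8 + 1 = 9.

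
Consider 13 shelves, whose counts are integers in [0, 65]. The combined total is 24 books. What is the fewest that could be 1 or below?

Let j be the number exceeding 1. Then the total is ≥ 2·j + 0·(13 − j) = 0 + 2j.
So 2j ≤ 24 and j ≤ 12; hence at least 13 − 12 = 1 are ≤ 1.
Exactly 1 works: 1 value at 0 and 12 at 2 total 24.

1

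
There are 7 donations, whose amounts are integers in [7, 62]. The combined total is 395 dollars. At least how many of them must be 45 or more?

Suppose at most 7 − j of them reach 45; then j values are ≤ 44 and the rest ≤ 62.
The total is then ≤ 44·j + 62·(7 − j) = 434 − 18j. For this to be ≥ 395 we need j ≤ 2, so at least 7 − 2 = 5 must reach 45.
Exactly 5 works: 5 values at 62 and 2 at 44 total 398; lower one of the high values by 3 (still ≥ 45) to hit 395.

5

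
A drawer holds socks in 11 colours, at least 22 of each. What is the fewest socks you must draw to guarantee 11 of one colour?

111

In the worst case you draw 10 of each of the 11 colours: 11 × 10 = 110.
One more forces 11 of some colour, so 110 + 1 = 111.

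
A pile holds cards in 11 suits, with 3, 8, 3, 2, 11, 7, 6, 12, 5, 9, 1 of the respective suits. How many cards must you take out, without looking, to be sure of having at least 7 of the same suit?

51

In the worst case you take as many as possible of each suit without reaching 7: 3 + 6 + 3 + 2 + 6 + 6 + 6 + 6 + 5 + 6 + 1 = 50.
The next one must give 7 of some suit, so 50 + 1 = 51.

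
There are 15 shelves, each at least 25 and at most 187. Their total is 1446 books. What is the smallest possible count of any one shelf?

Minimizing one value means maximizing the remaining 14.
The other 14 can take up 14 × 187 = 2618 ≥ 1446 − 25, so one shelf can sit at its floor of 25.
Achievable: one at 25 and the other 14 totalling 1421, which fits since 14 × 25 ≤ 1421 ≤ 14 × 187.

25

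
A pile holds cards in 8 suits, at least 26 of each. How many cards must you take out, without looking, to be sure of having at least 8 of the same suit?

57

You could draw 7 of every suit without reaching 8 of any — 56 in all.
One more forces 8 of some suit, so 56 + 1 = 57.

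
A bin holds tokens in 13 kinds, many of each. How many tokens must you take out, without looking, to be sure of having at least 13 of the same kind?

You could draw 12 of every kind without reaching 13 of any — 156 in all.
One more forces 13 of some kind, so 156 + 1 = 157.

157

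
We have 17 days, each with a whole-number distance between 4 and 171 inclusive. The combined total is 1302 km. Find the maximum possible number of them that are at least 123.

Suppose k of them are at least 123. Those contribute at least 123 each and the other 17 − k at least 4 each.
So the total is at least 123k + 4(17 − k) = 68 + 119k. This must be ≤ 1302, giving k ≤ 10.
k = 10 is achieved by 10 values at 123 and 7 at 4, total 1258; add 44 to one value (staying below 123) to reach 1302.

10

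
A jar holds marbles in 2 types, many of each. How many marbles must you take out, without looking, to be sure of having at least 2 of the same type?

You could draw 1 of every type without reaching 2 of any — 2 in all.
One more forces 2 of some type, so 2 + 1 = 3.

3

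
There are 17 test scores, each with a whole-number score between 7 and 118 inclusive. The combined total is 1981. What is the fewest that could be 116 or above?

Suppose at most 17 − j of them reach 116; then j values are ≤ 115 and the rest ≤ 118.
The total is then ≤ 115·j + 118·(17 − j) = 2006 − 3j. For this to be ≥ 1981 we need j ≤ 8, so at least 17 − 8 = 9 must reach 116.
Exactly 9 works: 9 values at 118 and 8 at 115 total 1982; lower one of the high values by 1 (still ≥ 116) to hit 1981.

9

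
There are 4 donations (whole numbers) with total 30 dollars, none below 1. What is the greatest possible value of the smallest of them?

The 4 values sum to 30, so their minimum is at most ⌊30/4⌋ = 7.
Achievable: 2 of them at 7 and 2 at 8 total 30.

7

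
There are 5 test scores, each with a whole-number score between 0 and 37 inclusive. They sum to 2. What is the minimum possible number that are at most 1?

Let j be the number exceeding 1. Then the total is ≥ 2·j + 0·(5 − j) = 0 + 2j.
So 2j ≤ 2 and j ≤ 1; hence at least 5 − 1 = 4 are ≤ 1.
Exactly 4 works: 4 values at 0 and 1 at 2 total 2.

4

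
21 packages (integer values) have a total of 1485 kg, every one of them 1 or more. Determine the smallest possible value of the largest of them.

Some value must be at least ⌈1485/21⌉ = 71, since 21 × 70 = 1470 < 1485.
Taking 6 copies of 70 and 15 copies of 71 gives exactly 1485, so 71 is attained.

71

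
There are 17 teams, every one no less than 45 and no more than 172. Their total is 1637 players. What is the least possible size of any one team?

To make one team as small as possible, make the other 16 as large as possible.
The other 16 can take up 16 × 172 = 2752 ≥ 1637 − 45, so one team can sit at its floor of 45.
Achievable: one at 45 and the other 16 totalling 1592, which fits since 16 × 45 ≤ 1592 ≤ 16 × 172.

45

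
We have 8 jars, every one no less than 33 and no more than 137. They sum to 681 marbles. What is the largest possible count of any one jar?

137

Maximizing one value means minimizing the remaining 7.
The other 7 contribute at least 7 × 33 = 231, leaving at most 681 − 231 = 450.
But each jar is capped at 137, so the maximum is 137.
Achievable: one at 137 and the other 7 totalling 544, which fits since 7 × 33 ≤ 544 ≤ 7 × 137.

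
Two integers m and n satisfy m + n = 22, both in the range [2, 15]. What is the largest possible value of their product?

For a fixed sum, the product mn is largest when m and n are as close as possible.
Taking m = 11 and n = 11 (both in [2, 15]) gives mn = 121.

121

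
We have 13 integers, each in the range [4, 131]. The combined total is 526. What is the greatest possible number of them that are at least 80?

6

Suppose k of them are at least 80. Those contribute at least 80 each and the other 13 − k at least 4 each.
So the total is at least 80k + 4(13 − k) = 52 + 76k. This must be ≤ 526, giving k ≤ 6.
k = 6 is achieved by 6 values at 80 and 7 at 4, total 508; add 18 to one value (staying below 80) to reach 526.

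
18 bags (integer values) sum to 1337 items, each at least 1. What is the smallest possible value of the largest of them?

The average is 1337/18 > 74, so not all 18 can be 74 or less; the largest is ≥ 75.
Taking 13 copies of 74 and 5 copies of 75 gives exactly 1337, so 75 is attained.

75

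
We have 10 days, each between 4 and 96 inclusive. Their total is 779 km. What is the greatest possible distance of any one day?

To make one day as large as possible, make the other 9 as small as possible.
The other 9 contribute at least 9 × 4 = 36, leaving at most 779 − 36 = 743.
But each day is capped at 96, so the maximum is 96.
Achievable: one at 96 and the other 9 totalling 683, which fits since 9 × 4 ≤ 683 ≤ 9 × 96.

96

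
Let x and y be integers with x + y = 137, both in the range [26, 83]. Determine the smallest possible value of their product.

4482

xy = x(137 − x) is concave in x, so over [54, 83] it is minimized at an endpoint.
At the endpoint x = 54, y = 137 − 54 = 83, so xy = 54 × 83 = 4482.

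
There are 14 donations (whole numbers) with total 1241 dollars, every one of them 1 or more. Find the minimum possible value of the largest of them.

The average is 1241/14 > 88, so not all 14 can be 88 or less; the largest is ≥ 89.
Equality holds with 9 values of 89 and 5 values of 88.

89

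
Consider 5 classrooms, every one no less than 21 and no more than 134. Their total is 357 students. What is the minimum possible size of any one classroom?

21

To make one classroom as small as possible, make the other 4 as large as possible.
The other 4 can take up 4 × 134 = 536 ≥ 357 − 21, so one classroom can sit at its floor of 21.
Achievable: one at 21 and the other 4 totalling 336, which fits since 4 × 21 ≤ 336 ≤ 4 × 134.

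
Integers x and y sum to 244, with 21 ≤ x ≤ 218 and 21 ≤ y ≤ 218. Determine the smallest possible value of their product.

5668

For a fixed sum, xy is smallest when x and y are as far apart as possible.
The extreme feasible split is x = 26, y = 218, giving xy = 5668.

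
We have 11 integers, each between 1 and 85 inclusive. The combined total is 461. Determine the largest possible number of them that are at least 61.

With k values at 61 or above and the rest at least 1, the sum is at least 11 + 60k.
Since the sum is 461, we need 60k ≤ 450, i.e. k ≤ 7.
k = 7 is achieved by 7 values at 61 and 4 at 1, total 431; add 30 to one value (staying below 61) to reach 461.

7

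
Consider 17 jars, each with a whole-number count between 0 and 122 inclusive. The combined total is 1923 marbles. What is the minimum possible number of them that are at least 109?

7

If only k of them are at least 109, the other 17 − k are at most 108, so the total is at most k·122 + (17 − k)·108.
This must reach 1923, so k·122 + (17 − k)·108 ≥ 1923, giving k ≥ 7.
Exactly 7 works: 7 values at 122 and 10 at 108 total 1934; lower one of the high values by 11 (still ≥ 109) to hit 1923.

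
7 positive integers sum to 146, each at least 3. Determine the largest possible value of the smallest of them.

The average is 146/7 < 21, so some value is ≤ 20.
Achievable: 1 of them at 20 and 6 at 21 total 146.

20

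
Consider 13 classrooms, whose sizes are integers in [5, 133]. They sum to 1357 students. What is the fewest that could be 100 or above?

Suppose at most 13 − j of them reach 100; then j values are ≤ 99 and the rest ≤ 133.
The total is then ≤ 99·j + 133·(13 − j) = 1729 − 34j. For this to be ≥ 1357 we need j ≤ 10, so at least 13 − 10 = 3 must reach 100.
Exactly 3 works: 3 values at 133 and 10 at 99 total 1389; lower one of the high values by 32 (still ≥ 100) to hit 1357.

3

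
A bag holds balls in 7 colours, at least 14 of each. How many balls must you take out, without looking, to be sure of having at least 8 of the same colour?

You could draw 7 of every colour without reaching 8 of any — 49 in all.
One more forces 8 of some colour, so 49 + 1 = 50.

50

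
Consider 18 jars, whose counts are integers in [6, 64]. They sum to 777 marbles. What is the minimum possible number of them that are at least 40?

3

Suppose at most 18 − j of them reach 40; then j values are ≤ 39 and the rest ≤ 64.
The total is then ≤ 39·j + 64·(18 − j) = 1152 − 25j. For this to be ≥ 777 we need j ≤ 15, so at least 18 − 15 = 3 must reach 40.
Exactly 3 works: 3 values at 64 and 15 at 39 total 777.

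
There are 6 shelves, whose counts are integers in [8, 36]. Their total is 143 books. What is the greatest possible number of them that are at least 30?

With k values at 30 or above and the rest at least 8, the sum is at least 48 + 22k.
Since the sum is 143, we need 22k ≤ 95, i.e. k ≤ 4.
k = 4 is achieved by 4 values at 30 and 2 at 8, total 136; add 7 to one value (staying below 30) to reach 143.

4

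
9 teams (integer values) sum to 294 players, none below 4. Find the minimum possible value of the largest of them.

33

Some value must be at least ⌈294/9⌉ = 33, since 9 × 32 = 288 < 294.
Taking 3 copies of 32 and 6 copies of 33 gives exactly 294, so 33 is attained.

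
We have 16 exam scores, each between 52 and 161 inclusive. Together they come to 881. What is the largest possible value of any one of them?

101

Maximizing one value means minimizing the remaining 15.
The other 15 contribute at least 15 × 52 = 780, leaving at most 881 − 780 = 101.
Since 101 ≤ 161, this is achievable: one at 101 and 15 at 52.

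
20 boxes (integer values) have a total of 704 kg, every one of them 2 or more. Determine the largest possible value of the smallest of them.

35

The average is 704/20 < 36, so some value is ≤ 35.
Achievable: 16 of them at 35 and 4 at 36 total 704.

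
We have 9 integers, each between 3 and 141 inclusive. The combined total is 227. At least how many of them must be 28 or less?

Each value above 28 is at least 29, contributing at least 29 − 3 = 26 above the floor 3.
The sum exceeds the floor total 27 by 200, so at most ⌊200/26⌋ = 7 exceed 28, and at least 2 are ≤ 28.
Exactly 2 works: 2 values at 3 and 7 at 29 total 209; raise one of the low values by 18 (still ≤ 28) to hit 227.

2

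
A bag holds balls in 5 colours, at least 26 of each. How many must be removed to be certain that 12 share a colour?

You could draw 11 of every colour without reaching 12 of any — 55 in all.
One more forces 12 of some colour, so 55 + 1 = 56.

56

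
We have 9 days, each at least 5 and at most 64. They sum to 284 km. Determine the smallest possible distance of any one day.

5

To make one day as small as possible, make the other 8 as large as possible.
The other 8 can take up 8 × 64 = 512 ≥ 284 − 5, so one day can sit at its floor of 5.
Achievable: one at 5 and the other 8 totalling 279, which fits since 8 × 5 ≤ 279 ≤ 8 × 64.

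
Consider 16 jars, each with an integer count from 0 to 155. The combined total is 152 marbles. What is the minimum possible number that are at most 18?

Each value above 18 is at least 19, contributing at least 19 − 0 = 19 above the floor 0.
The sum exceeds the floor total 0 by 152, so at most ⌊152/19⌋ = 8 exceed 18, and at least 8 are ≤ 18.
Exactly 8 works: 8 values at 0 and 8 at 19 total 152.

8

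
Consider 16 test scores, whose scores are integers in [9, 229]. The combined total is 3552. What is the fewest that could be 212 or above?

Suppose at most 16 − j of them reach 212; then j values are ≤ 211 and the rest ≤ 229.
The total is then ≤ 211·j + 229·(16 − j) = 3664 − 18j. For this to be ≥ 3552 we need j ≤ 6, so at least 16 − 6 = 10 must reach 212.
Exactly 10 works: 10 values at 229 and 6 at 211 total 3556; lower one of the high values by 4 (still ≥ 212) to hit 3552.

10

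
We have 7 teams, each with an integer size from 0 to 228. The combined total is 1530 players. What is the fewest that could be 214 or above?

Suppose at most 7 − j of them reach 214; then j values are ≤ 213 and the rest ≤ 228.
The total is then ≤ 213·j + 228·(7 − j) = 1596 − 15j. For this to be ≥ 1530 we need j ≤ 4, so at least 7 − 4 = 3 must reach 214.
Exactly 3 works: 3 values at 228 and 4 at 213 total 1536; lower one of the high values by 6 (still ≥ 214) to hit 1530.

3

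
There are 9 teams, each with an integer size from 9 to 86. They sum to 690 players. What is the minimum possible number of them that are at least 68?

Suppose at most 9 − j of them reach 68; then j values are ≤ 67 and the rest ≤ 86.
The total is then ≤ 67·j + 86·(9 − j) = 774 − 19j. For this to be ≥ 690 we need j ≤ 4, so at least 9 − 4 = 5 must reach 68.
Exactly 5 works: 5 values at 86 and 4 at 67 total 698; lower one of the high values by 8 (still ≥ 68) to hit 690.

5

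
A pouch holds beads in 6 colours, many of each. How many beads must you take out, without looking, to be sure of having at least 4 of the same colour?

19

You could draw 3 of every colour without reaching 4 of any — 18 in all.
One more forces 4 of some colour, so 18 + 1 = 19.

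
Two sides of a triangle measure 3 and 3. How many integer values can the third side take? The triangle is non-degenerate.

The triangle inequality gives |3 − 3| < c < 3 + 3, i.e. 0 < c < 6.
So c can be any integer from 1 to 5: 5 values.

5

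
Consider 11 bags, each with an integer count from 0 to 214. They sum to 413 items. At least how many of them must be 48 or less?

3

Each value above 48 is at least 49, contributing at least 49 − 0 = 49 above the floor 0.
The sum exceeds the floor total 0 by 413, so at most ⌊413/49⌋ = 8 exceed 48, and at least 3 are ≤ 48.
Exactly 3 works: 3 values at 0 and 8 at 49 total 392; raise one of the low values by 21 (still ≤ 48) to hit 413.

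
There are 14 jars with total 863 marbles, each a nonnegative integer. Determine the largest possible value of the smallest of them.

61

If every one of the 14 were at least 62, the total would be at least 14 × 62 = 868 > 863.
Equality holds with 5 values of 61 and 9 values of 62.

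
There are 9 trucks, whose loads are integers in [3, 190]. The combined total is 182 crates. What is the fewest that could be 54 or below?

If only k of them are at most 54, the other 9 − k are at least 55, so the total is at least (9 − k)·55 + k·3.
This is ≤ 182, so (9 − k)·55 + 3k ≤ 182, which gives k ≥ 7.
Exactly 7 works: 7 values at 3 and 2 at 55 total 131; raise one of the low values by 51 (still ≤ 54) to hit 182.

7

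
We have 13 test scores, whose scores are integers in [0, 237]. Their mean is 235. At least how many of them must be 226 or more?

The total is 13 × 235 = 3055.
Suppose at most 13 − j of them reach 226; then j values are ≤ 225 and the rest ≤ 237.
The total is then ≤ 225·j + 237·(13 − j) = 3081 − 12j. For this to be ≥ 3055 we need j ≤ 2, so at least 13 − 2 = 11 must reach 226.
Exactly 11 works: 11 values at 237 and 2 at 225 total 3057; lower one of the high values by 2 (still ≥ 226) to hit 3055.

11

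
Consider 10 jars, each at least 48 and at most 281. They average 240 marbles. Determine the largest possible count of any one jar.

281

To make one jar as large as possible, make the other 9 as small as possible.
The total is 10 × 240 = 2400.
The other 9 contribute at least 9 × 48 = 432, leaving at most 2400 − 432 = 1968.
But each jar is capped at 281, so the maximum is 281.
Achievable: one at 281 and the other 9 totalling 2119, which fits since 9 × 48 ≤ 2119 ≤ 9 × 281.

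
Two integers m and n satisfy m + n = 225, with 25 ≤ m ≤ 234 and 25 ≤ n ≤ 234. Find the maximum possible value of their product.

12656

For a fixed sum, the product mn is largest when m and n are as close as possible.
Taking m = 112 and n = 113 (both in [25, 234]) gives mn = 12656.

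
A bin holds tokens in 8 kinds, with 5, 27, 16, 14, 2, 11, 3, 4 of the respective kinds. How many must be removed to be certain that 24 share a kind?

79

In the worst case you take as many as possible of each kind without reaching 24: 5 + 23 + 16 + 14 + 2 + 11 + 3 + 4 = 78.
The next one must give 24 of some kind, so 78 + 1 = 79.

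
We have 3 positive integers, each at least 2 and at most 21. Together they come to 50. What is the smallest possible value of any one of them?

8

To make one integer as small as possible, make the other 2 as large as possible.
The other 2 contribute at most 2 × 21 = 42, leaving at least 50 − 42 = 8.
Since 8 ≥ 2, this is achievable: one at 8 and 2 at 21.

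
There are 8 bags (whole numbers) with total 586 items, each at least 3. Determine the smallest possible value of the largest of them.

74

The 8 values sum to 586, so their maximum is at least ⌈586/8⌉ = 74.
Taking 6 copies of 73 and 2 copies of 74 gives exactly 586, so 74 is attained.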